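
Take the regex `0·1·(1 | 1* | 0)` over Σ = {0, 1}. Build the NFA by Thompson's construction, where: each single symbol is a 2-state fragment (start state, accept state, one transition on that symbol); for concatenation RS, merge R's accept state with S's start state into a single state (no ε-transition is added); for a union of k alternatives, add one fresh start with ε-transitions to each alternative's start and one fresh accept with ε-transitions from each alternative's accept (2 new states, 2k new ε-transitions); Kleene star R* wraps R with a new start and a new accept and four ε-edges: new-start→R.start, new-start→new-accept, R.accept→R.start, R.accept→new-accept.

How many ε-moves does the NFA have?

10

Recursing over subexpressions:
Each of the 5 symbol leaves contributes 0 ε-transitions.
  1* : 4 ε-transitions
  1 | 1* | 0 : 10 ε-transitions
  0·1·(1 | 1* | 0) : 10 ε-transitions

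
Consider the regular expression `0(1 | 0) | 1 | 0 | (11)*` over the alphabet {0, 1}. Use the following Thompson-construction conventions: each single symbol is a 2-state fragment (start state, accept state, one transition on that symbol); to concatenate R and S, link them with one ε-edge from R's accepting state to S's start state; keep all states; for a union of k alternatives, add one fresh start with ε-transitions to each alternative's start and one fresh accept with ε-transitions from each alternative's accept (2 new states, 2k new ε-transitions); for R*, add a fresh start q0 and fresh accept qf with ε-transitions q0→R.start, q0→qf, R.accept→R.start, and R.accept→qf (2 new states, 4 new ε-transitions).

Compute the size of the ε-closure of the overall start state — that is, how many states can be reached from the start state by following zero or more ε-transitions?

Compute the ε-closure size of each fragment's start state recursively; a symbol fragment's start has no outgoing ε-edge, so its closure is just itself (size 1).
  1 | 0 → |closure| = 1 + 1 + 1 = 3 (the new accept is not ε-reachable since no branch accepts ε)
  0(1 | 0) → same as the first factor's closure: |closure| = 1
  11 → same as the first factor's closure: |closure| = 1
  (11)* → the star's fresh start ε-reaches both the body's start and the fresh accept: |closure| = 2 + 1 = 3
  0(1 | 0) | 1 | 0 | (11)* → |closure| = 1 (new start) + (1 + 1 + 1 + 3) + 1 (new accept, since some branch ε-reaches its own accept) = 8

8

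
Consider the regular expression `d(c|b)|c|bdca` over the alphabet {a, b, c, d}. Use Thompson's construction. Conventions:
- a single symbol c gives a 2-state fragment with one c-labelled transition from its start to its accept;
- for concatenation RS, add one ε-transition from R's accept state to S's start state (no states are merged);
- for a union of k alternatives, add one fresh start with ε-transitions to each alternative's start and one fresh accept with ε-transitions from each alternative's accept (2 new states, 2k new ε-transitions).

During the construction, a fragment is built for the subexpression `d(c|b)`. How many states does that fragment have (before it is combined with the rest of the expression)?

8

Fragment for `d(c|b)`:
Each of the 3 symbol leaves contributes a 2-state fragment.
  c|b → 6 states
  d(c|b) → 8 states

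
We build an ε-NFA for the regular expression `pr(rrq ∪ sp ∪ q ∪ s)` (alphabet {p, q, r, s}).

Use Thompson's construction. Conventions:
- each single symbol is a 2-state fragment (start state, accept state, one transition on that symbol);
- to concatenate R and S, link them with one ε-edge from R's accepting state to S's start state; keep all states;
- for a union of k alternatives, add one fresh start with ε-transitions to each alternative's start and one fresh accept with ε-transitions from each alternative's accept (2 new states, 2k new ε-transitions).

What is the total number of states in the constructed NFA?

20

Bottom-up over the parse tree:
Each of the 9 symbol leaves contributes a 2-state fragment.
  rrq : 6 states
  sp : 4 states
  rrq ∪ sp ∪ q ∪ s : 16 states
  pr(rrq ∪ sp ∪ q ∪ s) : 20 states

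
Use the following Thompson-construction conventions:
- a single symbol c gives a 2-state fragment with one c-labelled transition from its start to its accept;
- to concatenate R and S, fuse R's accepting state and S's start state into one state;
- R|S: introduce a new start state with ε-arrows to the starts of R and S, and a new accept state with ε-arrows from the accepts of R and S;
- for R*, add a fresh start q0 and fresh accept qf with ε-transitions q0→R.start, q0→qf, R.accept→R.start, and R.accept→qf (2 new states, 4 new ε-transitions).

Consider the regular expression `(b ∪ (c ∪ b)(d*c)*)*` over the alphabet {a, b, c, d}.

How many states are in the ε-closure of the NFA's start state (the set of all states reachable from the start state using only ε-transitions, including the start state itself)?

Let C(F) = |ε-closure(F.start)| within fragment F, and note whether F accepts ε. Symbol fragments have C = 1 and do not accept ε. Then:
  c ∪ b → new start ε-reaches every alternative's start; none of them accept ε, so the new accept is not reached: C = 1 + 1 + 1 = 3
  d* → C = 1 (new start) + 1 (body) + 1 (new accept) = 3
  d*c → C = 3 + (1−1) = 3 (closure spills across the concat boundary because the left factor accepts ε)
  (d*c)* → C = 1 (new start) + 3 (body) + 1 (new accept) = 5
  (c ∪ b)(d*c)* → same as the first factor's closure: C = 3
  b ∪ (c ∪ b)(d*c)* → C = 1 + 1 + 3 = 5 (the new accept is not ε-reachable since no branch accepts ε)
  (b ∪ (c ∪ b)(d*c)*)* → the star's fresh start ε-reaches both the body's start and the fresh accept: C = 2 + 5 = 7

7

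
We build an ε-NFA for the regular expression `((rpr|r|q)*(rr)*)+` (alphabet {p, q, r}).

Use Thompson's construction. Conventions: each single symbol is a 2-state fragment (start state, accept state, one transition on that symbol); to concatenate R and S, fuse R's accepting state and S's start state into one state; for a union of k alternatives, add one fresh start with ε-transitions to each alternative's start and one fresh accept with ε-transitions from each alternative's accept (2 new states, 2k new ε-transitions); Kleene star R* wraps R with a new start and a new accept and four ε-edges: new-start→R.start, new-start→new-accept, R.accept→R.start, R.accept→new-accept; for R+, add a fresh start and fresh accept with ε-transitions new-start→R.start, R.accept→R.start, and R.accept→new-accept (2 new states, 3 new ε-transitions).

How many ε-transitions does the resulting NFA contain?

Recursing over subexpressions:
Each of the 7 symbol leaves contributes 0 ε-transitions.
  rpr : 0 ε-transitions
  rpr|r|q : 6 ε-transitions
  (rpr|r|q)* : 10 ε-transitions
  rr : 0 ε-transitions
  (rr)* : 4 ε-transitions
  (rpr|r|q)*(rr)* : 14 ε-transitions
  ((rpr|r|q)*(rr)*)+ : 17 ε-transitions

17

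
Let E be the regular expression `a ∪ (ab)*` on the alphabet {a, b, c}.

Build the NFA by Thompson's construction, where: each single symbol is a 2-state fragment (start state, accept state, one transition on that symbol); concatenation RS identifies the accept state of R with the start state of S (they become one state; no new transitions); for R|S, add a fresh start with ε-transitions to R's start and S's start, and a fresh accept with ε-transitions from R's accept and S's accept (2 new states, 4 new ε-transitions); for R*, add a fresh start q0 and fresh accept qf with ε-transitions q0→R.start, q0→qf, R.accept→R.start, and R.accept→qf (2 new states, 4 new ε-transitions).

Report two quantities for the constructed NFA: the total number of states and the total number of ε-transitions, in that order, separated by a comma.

Recursing over subexpressions:
Each of the 3 symbol leaves contributes 2 states and 0 ε-transitions.
  ab — 3 states, 0 ε-transitions
  (ab)* — 5 states, 4 ε-transitions
  a ∪ (ab)* — 9 states, 8 ε-transitions

9, 8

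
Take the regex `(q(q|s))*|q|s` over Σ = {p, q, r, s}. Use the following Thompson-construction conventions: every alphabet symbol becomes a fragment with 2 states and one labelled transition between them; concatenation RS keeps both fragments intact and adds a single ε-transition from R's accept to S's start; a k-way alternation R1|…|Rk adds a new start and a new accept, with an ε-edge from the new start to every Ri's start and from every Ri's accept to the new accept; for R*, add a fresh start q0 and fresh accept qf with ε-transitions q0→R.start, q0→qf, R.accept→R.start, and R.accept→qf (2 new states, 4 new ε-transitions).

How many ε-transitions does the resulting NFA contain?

Building bottom-up:
Each of the 5 symbol leaves contributes 0 ε-transitions.
  q|s : 4 ε-transitions
  q(q|s) : 5 ε-transitions
  (q(q|s))* : 9 ε-transitions
  (q(q|s))*|q|s : 15 ε-transitions

15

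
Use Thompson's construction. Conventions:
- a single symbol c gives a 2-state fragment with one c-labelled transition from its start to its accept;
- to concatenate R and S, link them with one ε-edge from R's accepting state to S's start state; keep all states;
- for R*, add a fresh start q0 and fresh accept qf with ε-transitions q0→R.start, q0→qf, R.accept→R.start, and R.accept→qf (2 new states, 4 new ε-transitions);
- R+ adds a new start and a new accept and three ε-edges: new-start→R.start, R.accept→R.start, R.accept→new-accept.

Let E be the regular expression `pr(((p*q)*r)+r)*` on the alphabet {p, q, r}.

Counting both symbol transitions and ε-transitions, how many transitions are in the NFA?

26

Per subexpression:
Each of the 6 symbol leaves contributes 1 transition (1 symbol, 0 ε).
  p* → 5 transitions (1 symbol, 4 ε)
  p*q → 7 transitions (2 symbol, 5 ε)
  (p*q)* → 11 transitions (2 symbol, 9 ε)
  (p*q)*r → 13 transitions (3 symbol, 10 ε)
  ((p*q)*r)+ → 16 transitions (3 symbol, 13 ε)
  ((p*q)*r)+r → 18 transitions (4 symbol, 14 ε)
  (((p*q)*r)+r)* → 22 transitions (4 symbol, 18 ε)
  pr(((p*q)*r)+r)* → 26 transitions (6 symbol, 20 ε)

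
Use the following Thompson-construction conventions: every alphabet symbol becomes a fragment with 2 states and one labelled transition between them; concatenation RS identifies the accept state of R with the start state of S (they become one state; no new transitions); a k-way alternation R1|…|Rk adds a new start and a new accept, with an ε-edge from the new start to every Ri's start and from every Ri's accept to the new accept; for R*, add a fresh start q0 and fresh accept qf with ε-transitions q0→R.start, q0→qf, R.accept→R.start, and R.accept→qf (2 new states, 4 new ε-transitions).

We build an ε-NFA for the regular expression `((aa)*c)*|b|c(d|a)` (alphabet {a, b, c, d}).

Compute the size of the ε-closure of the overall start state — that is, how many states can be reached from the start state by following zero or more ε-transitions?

9

Compute the ε-closure size of each fragment's start state recursively; a symbol fragment's start has no outgoing ε-edge, so its closure is just itself (size 1).
  aa : C equals the left operand's closure size = 1 (its accept is not ε-reachable, so the closure stops there)
  (aa)* : the star's fresh start ε-reaches both the body's start and the fresh accept: C = 2 + 1 = 3
  (aa)*c : C = 3 + (1−1) = 3 (closure spills across the concat boundary because the left factor accepts ε)
  ((aa)*c)* : new start has ε-edges to the inner start and to the new accept, so C = 2 + 3 = 5
  d|a : C = 1 + 1 + 1 = 3 (the new accept is not ε-reachable since no branch accepts ε)
  c(d|a) : same as the first factor's closure: C = 1
  ((aa)*c)*|b|c(d|a) : C = 1 (new start) + (5 + 1 + 1) + 1 (new accept, since some branch ε-reaches its own accept) = 9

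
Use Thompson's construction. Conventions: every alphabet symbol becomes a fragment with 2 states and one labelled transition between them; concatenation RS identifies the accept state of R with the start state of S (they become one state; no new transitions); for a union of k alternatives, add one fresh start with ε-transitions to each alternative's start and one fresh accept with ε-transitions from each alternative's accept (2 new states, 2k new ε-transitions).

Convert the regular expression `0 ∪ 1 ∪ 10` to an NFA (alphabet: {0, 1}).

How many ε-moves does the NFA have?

6

Recursing over subexpressions:
Each of the 4 symbol leaves contributes 0 ε-transitions.
  10 — 0 ε-transitions
  0 ∪ 1 ∪ 10 — 6 ε-transitions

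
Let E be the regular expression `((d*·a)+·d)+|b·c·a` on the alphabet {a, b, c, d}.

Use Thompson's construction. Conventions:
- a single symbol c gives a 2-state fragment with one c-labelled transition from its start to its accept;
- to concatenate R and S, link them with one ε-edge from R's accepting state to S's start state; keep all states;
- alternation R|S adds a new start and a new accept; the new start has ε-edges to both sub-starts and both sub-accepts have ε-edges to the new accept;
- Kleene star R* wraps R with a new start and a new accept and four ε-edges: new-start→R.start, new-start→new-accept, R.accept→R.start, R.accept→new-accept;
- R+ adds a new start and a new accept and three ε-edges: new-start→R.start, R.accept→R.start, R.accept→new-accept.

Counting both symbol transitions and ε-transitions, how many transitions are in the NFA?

By structural recursion:
Each of the 6 symbol leaves contributes 1 transition (1 symbol, 0 ε).
  d* = 5 transitions (1 symbol, 4 ε)
  d*·a = 7 transitions (2 symbol, 5 ε)
  (d*·a)+ = 10 transitions (2 symbol, 8 ε)
  (d*·a)+·d = 12 transitions (3 symbol, 9 ε)
  ((d*·a)+·d)+ = 15 transitions (3 symbol, 12 ε)
  b·c·a = 5 transitions (3 symbol, 2 ε)
  ((d*·a)+·d)+|b·c·a = 24 transitions (6 symbol, 18 ε)

24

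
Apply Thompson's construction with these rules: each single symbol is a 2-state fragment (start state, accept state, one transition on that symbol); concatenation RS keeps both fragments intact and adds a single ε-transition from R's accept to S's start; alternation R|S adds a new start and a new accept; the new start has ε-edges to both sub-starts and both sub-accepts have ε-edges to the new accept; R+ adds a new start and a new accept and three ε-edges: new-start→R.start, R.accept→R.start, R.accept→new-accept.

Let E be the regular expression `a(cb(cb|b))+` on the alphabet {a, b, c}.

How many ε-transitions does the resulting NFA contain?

11

Bottom-up over the parse tree:
Each of the 6 symbol leaves contributes 0 ε-transitions.
  cb = 1 ε-transition
  cb|b = 5 ε-transitions
  cb(cb|b) = 7 ε-transitions
  (cb(cb|b))+ = 10 ε-transitions
  a(cb(cb|b))+ = 11 ε-transitions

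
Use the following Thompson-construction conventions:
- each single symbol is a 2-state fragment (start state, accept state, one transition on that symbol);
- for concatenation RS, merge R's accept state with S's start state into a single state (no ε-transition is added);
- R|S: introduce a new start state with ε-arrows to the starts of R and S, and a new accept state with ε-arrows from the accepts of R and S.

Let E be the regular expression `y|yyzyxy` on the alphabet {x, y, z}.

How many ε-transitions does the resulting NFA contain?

Building bottom-up:
Each of the 7 symbol leaves contributes 0 ε-transitions.
  yyzyxy → 0 ε-transitions
  y|yyzyxy → 4 ε-transitions

4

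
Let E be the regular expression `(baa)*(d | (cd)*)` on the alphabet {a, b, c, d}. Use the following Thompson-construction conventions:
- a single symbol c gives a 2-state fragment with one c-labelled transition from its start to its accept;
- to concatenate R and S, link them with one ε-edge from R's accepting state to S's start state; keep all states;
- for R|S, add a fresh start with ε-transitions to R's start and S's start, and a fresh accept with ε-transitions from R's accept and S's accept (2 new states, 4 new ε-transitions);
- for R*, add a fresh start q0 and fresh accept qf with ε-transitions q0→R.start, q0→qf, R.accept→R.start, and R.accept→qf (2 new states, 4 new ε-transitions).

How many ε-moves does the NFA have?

Per subexpression:
Each of the 6 symbol leaves contributes 0 ε-transitions.
  baa — 2 ε-transitions
  (baa)* — 6 ε-transitions
  cd — 1 ε-transition
  (cd)* — 5 ε-transitions
  d | (cd)* — 9 ε-transitions
  (baa)*(d | (cd)*) — 16 ε-transitions

16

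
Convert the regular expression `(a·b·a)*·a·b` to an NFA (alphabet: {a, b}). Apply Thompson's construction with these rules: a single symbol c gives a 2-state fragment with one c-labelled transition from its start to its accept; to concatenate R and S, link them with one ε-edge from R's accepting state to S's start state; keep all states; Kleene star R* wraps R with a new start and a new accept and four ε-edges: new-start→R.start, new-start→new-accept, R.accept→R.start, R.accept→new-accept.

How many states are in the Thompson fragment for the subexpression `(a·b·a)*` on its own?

Fragment for `(a·b·a)*`:
Each of the 3 symbol leaves contributes a 2-state fragment.
  a·b·a : 6 states
  (a·b·a)* : 8 states

8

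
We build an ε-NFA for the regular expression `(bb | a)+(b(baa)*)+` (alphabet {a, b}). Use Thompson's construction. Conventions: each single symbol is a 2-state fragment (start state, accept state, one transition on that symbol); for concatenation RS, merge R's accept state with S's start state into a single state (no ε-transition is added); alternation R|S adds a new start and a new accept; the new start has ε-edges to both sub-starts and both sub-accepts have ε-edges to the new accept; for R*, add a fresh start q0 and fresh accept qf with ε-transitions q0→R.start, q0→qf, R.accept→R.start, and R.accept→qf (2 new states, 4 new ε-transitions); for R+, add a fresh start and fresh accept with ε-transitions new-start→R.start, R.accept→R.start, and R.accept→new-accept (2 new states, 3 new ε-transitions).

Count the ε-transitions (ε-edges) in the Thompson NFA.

Building bottom-up:
Each of the 7 symbol leaves contributes 0 ε-transitions.
  bb : 0 ε-transitions
  bb | a : 4 ε-transitions
  (bb | a)+ : 7 ε-transitions
  baa : 0 ε-transitions
  (baa)* : 4 ε-transitions
  b(baa)* : 4 ε-transitions
  (b(baa)*)+ : 7 ε-transitions
  (bb | a)+(b(baa)*)+ : 14 ε-transitions

14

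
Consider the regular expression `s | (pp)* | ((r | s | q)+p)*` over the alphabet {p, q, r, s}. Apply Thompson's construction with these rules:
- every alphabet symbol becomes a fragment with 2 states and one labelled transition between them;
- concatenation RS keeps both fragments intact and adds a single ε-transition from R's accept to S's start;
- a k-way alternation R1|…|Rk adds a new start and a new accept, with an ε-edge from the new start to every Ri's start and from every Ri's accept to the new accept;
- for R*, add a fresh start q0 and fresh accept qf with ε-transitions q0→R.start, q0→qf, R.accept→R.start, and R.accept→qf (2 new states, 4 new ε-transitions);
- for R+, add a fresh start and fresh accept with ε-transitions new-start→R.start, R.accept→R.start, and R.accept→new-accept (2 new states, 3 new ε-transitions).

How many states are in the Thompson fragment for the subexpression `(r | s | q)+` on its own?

Fragment for `(r | s | q)+`:
Each of the 3 symbol leaves contributes a 2-state fragment.
  r | s | q — 8 states
  (r | s | q)+ — 10 states

10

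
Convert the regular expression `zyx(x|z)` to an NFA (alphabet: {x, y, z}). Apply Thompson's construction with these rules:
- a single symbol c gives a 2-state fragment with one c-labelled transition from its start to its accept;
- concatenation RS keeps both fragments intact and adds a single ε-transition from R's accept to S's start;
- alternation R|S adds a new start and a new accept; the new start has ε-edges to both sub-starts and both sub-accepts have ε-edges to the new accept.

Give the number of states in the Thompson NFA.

12

Recursing over subexpressions:
Each of the 5 symbol leaves contributes a 2-state fragment.
  x|z = 6 states
  zyx(x|z) = 12 states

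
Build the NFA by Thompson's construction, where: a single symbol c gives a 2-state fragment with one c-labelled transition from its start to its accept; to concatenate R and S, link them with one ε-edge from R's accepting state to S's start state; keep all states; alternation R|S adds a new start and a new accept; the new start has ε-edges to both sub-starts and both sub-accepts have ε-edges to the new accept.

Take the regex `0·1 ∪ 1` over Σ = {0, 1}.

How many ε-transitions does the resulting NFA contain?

By structural recursion:
Each of the 3 symbol leaves contributes 0 ε-transitions.
  0·1 → 1 ε-transition
  0·1 ∪ 1 → 5 ε-transitions

5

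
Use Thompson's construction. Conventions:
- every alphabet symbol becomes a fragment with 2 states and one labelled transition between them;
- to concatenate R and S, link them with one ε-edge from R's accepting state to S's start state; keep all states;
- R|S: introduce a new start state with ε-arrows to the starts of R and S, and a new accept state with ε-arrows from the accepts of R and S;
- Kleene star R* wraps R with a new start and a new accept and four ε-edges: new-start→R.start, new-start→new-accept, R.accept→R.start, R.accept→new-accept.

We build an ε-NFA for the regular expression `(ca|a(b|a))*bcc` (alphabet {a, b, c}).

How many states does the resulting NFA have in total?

22

By structural recursion:
Each of the 8 symbol leaves contributes a 2-state fragment.
  ca — 4 states
  b|a — 6 states
  a(b|a) — 8 states
  ca|a(b|a) — 14 states
  (ca|a(b|a))* — 16 states
  (ca|a(b|a))*bcc — 22 states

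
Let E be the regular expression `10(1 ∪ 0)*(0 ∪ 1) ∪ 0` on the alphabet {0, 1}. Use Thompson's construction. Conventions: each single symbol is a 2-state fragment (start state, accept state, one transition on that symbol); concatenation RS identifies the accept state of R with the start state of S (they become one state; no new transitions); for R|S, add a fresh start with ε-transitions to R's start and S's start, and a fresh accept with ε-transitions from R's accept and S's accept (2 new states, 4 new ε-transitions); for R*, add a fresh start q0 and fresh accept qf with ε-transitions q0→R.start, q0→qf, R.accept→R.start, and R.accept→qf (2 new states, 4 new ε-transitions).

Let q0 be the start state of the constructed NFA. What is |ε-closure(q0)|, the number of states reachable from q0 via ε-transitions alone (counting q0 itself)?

3

Let C(F) = |ε-closure(F.start)| within fragment F, and note whether F accepts ε. Symbol fragments have C = 1 and do not accept ε. Then:
  1 ∪ 0 — new start ε-reaches every alternative's start; none of them accept ε, so the new accept is not reached: |ε-closure| = 1 + 1 + 1 = 3
  (1 ∪ 0)* — the star's fresh start ε-reaches both the body's start and the fresh accept: |ε-closure| = 2 + 3 = 5
  0 ∪ 1 — new start ε-reaches every alternative's start; none of them accept ε, so the new accept is not reached: |ε-closure| = 1 + 1 + 1 = 3
  10(1 ∪ 0)*(0 ∪ 1) — |ε-closure| equals the left operand's closure size = 1 (its accept is not ε-reachable, so the closure stops there)
  10(1 ∪ 0)*(0 ∪ 1) ∪ 0 — |ε-closure| = 1 + 1 + 1 = 3 (the new accept is not ε-reachable since no branch accepts ε)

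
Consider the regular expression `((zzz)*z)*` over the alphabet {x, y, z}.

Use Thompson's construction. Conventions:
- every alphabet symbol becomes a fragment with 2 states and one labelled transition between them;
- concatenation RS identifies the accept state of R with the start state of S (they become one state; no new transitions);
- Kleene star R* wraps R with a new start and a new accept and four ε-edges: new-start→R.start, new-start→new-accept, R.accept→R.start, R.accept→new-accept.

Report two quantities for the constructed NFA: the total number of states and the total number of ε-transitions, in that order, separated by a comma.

Per subexpression:
Each of the 4 symbol leaves contributes 2 states and 0 ε-transitions.
  zzz = 4 states, 0 ε-transitions
  (zzz)* = 6 states, 4 ε-transitions
  (zzz)*z = 7 states, 4 ε-transitions
  ((zzz)*z)* = 9 states, 8 ε-transitions

9, 8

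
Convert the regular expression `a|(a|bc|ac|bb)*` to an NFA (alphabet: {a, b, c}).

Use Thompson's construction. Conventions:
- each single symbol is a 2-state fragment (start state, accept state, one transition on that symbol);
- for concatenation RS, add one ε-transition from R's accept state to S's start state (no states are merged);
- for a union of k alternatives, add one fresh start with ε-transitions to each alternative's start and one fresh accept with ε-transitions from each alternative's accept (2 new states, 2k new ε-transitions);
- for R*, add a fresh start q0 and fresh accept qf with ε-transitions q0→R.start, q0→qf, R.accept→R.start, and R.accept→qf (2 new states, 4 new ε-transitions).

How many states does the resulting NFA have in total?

By structural recursion:
Each of the 8 symbol leaves contributes a 2-state fragment.
  bc — 4 states
  ac — 4 states
  bb — 4 states
  a|bc|ac|bb — 16 states
  (a|bc|ac|bb)* — 18 states
  a|(a|bc|ac|bb)* — 22 states

22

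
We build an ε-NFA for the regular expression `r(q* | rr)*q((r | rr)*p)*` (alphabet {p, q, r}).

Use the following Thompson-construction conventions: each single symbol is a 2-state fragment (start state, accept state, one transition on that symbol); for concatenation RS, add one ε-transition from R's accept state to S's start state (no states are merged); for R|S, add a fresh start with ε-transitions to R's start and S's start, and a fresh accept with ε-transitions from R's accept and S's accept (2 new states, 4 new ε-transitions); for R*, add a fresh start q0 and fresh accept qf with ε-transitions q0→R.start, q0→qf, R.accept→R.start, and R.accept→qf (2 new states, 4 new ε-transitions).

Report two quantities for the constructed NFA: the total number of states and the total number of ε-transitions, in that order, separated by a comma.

Building bottom-up:
Each of the 9 symbol leaves contributes 2 states and 0 ε-transitions.
  q* → 4 states, 4 ε-transitions
  rr → 4 states, 1 ε-transition
  q* | rr → 10 states, 9 ε-transitions
  (q* | rr)* → 12 states, 13 ε-transitions
  rr → 4 states, 1 ε-transition
  r | rr → 8 states, 5 ε-transitions
  (r | rr)* → 10 states, 9 ε-transitions
  (r | rr)*p → 12 states, 10 ε-transitions
  ((r | rr)*p)* → 14 states, 14 ε-transitions
  r(q* | rr)*q((r | rr)*p)* → 30 states, 30 ε-transitions

30, 30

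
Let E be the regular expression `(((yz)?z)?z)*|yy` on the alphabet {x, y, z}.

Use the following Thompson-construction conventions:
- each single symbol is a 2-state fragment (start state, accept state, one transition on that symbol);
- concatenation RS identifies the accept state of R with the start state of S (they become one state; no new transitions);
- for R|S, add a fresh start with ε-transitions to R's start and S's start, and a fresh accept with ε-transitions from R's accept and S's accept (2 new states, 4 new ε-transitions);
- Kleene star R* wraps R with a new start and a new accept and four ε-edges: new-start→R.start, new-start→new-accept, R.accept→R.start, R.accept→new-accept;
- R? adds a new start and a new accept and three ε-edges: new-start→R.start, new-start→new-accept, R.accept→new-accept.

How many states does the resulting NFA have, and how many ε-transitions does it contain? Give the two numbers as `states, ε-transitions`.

16, 14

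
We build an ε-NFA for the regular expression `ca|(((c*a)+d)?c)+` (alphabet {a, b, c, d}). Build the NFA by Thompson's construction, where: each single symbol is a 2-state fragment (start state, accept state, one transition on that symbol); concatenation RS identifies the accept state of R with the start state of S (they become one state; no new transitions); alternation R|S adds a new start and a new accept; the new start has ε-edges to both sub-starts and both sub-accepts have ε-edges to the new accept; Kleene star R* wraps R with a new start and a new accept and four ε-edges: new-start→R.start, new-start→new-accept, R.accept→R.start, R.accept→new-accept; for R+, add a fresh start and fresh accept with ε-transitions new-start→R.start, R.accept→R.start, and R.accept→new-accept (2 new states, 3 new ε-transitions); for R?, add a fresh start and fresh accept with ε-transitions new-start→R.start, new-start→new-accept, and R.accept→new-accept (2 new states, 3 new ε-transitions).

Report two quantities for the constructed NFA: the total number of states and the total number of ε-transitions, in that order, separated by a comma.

By structural recursion:
Each of the 6 symbol leaves contributes 2 states and 0 ε-transitions.
  ca → 3 states, 0 ε-transitions
  c* → 4 states, 4 ε-transitions
  c*a → 5 states, 4 ε-transitions
  (c*a)+ → 7 states, 7 ε-transitions
  (c*a)+d → 8 states, 7 ε-transitions
  ((c*a)+d)? → 10 states, 10 ε-transitions
  ((c*a)+d)?c → 11 states, 10 ε-transitions
  (((c*a)+d)?c)+ → 13 states, 13 ε-transitions
  ca|(((c*a)+d)?c)+ → 18 states, 17 ε-transitions

18, 17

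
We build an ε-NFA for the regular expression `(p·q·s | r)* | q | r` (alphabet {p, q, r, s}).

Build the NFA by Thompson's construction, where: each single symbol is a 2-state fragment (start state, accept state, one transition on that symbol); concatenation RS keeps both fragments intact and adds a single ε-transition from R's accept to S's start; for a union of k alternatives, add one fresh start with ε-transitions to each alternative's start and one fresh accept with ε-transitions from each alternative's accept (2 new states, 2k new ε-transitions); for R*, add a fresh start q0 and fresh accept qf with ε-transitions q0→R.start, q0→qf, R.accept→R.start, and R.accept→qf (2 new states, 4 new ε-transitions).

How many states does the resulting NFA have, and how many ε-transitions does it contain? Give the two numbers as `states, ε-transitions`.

18, 16

Building bottom-up:
Each of the 6 symbol leaves contributes 2 states and 0 ε-transitions.
  p·q·s : 6 states, 2 ε-transitions
  p·q·s | r : 10 states, 6 ε-transitions
  (p·q·s | r)* : 12 states, 10 ε-transitions
  (p·q·s | r)* | q | r : 18 states, 16 ε-transitions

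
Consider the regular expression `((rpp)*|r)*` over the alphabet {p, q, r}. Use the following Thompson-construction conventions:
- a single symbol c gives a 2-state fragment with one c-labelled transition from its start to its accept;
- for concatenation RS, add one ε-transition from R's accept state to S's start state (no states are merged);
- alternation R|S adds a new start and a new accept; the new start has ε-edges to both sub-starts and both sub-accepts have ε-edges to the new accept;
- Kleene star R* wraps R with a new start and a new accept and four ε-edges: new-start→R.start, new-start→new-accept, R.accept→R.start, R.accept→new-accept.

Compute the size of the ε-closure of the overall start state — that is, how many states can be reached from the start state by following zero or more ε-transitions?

Let C(F) = |ε-closure(F.start)| within fragment F, and note whether F accepts ε. Symbol fragments have C = 1 and do not accept ε. Then:
  rpp → |ε-closure| equals the left operand's closure size = 1 (its accept is not ε-reachable, so the closure stops there)
  (rpp)* → new start has ε-edges to the inner start and to the new accept, so |ε-closure| = 2 + 1 = 3
  (rpp)*|r → |ε-closure| = 1 (new start) + (3 + 1) + 1 (new accept, since some branch ε-reaches its own accept) = 6
  ((rpp)*|r)* → |ε-closure| = 1 (new start) + 6 (body) + 1 (new accept) = 8

8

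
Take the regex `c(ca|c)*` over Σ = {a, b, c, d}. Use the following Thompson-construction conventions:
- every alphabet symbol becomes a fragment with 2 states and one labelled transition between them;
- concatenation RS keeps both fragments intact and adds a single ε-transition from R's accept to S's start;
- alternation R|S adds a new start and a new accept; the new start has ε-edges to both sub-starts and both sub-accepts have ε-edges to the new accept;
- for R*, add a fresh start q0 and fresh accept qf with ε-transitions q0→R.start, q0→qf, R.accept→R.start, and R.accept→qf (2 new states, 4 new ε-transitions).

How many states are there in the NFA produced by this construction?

12

By structural recursion:
Each of the 4 symbol leaves contributes a 2-state fragment.
  ca = 4 states
  ca|c = 8 states
  (ca|c)* = 10 states
  c(ca|c)* = 12 states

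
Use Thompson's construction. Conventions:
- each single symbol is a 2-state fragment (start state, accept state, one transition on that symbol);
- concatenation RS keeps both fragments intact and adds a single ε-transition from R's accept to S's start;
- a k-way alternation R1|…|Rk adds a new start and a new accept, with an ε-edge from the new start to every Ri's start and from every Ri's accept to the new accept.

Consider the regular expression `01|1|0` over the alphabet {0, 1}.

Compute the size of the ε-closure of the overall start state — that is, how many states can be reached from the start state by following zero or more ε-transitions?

4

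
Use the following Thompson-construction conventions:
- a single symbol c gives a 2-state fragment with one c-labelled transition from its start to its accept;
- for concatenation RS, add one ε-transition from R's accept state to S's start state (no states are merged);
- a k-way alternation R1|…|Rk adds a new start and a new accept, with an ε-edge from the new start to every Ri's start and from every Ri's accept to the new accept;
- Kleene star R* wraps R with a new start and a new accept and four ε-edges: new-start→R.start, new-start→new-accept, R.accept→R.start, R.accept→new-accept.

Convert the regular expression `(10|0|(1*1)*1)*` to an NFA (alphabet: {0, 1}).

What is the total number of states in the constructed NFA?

20

Per subexpression:
Each of the 6 symbol leaves contributes a 2-state fragment.
  10 = 4 states
  1* = 4 states
  1*1 = 6 states
  (1*1)* = 8 states
  (1*1)*1 = 10 states
  10|0|(1*1)*1 = 18 states
  (10|0|(1*1)*1)* = 20 states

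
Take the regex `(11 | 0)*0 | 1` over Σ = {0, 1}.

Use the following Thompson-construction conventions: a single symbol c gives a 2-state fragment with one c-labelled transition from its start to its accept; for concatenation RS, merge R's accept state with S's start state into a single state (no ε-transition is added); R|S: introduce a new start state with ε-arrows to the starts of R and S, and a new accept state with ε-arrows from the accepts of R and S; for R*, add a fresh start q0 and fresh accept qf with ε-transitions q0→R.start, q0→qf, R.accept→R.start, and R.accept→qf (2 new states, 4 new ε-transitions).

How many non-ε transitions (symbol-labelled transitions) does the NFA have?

Building bottom-up:
Each of the 5 symbol leaves contributes exactly 1 symbol transition.
  11 → 2 symbol transitions
  11 | 0 → 3 symbol transitions
  (11 | 0)* → 3 symbol transitions
  (11 | 0)*0 → 4 symbol transitions
  (11 | 0)*0 | 1 → 5 symbol transitions

5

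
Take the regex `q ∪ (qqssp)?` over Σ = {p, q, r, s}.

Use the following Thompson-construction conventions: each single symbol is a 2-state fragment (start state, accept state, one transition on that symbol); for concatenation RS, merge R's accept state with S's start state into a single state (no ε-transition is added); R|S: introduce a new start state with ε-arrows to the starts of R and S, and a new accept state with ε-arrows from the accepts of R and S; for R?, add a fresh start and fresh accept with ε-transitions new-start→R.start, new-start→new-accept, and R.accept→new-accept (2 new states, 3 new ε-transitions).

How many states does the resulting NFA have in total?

Recursing over subexpressions:
Each of the 6 symbol leaves contributes a 2-state fragment.
  qqssp → 6 states
  (qqssp)? → 8 states
  q ∪ (qqssp)? → 12 states

12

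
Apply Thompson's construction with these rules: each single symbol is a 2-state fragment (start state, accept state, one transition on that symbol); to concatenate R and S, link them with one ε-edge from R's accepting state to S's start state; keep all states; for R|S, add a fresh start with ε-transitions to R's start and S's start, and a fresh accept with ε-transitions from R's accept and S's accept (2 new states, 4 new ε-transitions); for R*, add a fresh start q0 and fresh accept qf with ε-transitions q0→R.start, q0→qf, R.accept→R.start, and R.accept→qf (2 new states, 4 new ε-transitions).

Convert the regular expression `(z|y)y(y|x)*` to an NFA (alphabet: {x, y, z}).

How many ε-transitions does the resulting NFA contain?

14

Building bottom-up:
Each of the 5 symbol leaves contributes 0 ε-transitions.
  z|y : 4 ε-transitions
  y|x : 4 ε-transitions
  (y|x)* : 8 ε-transitions
  (z|y)y(y|x)* : 14 ε-transitions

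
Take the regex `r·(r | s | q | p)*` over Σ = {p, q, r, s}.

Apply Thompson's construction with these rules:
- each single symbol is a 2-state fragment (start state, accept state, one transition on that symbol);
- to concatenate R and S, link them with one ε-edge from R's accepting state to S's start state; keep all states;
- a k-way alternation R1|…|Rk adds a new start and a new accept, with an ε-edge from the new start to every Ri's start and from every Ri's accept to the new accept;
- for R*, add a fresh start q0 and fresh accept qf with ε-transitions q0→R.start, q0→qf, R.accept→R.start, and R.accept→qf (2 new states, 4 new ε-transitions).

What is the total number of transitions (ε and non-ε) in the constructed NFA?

18

Per subexpression:
Each of the 5 symbol leaves contributes 1 transition (1 symbol, 0 ε).
  r | s | q | p — 12 transitions (4 symbol, 8 ε)
  (r | s | q | p)* — 16 transitions (4 symbol, 12 ε)
  r·(r | s | q | p)* — 18 transitions (5 symbol, 13 ε)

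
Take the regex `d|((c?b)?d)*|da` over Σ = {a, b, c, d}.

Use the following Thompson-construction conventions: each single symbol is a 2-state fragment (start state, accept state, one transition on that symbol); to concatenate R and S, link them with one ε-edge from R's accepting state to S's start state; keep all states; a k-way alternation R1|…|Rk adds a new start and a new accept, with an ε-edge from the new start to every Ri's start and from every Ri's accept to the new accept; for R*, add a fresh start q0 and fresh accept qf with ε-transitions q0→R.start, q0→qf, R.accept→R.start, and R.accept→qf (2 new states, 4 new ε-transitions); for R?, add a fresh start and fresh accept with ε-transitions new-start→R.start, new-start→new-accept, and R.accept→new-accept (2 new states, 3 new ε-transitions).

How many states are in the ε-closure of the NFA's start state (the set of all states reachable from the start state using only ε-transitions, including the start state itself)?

13

Work bottom-up. For each fragment F, track |ε-closure(F.start)| and whether F's accept lies in that closure (i.e. whether F accepts ε). A single-symbol fragment has closure size 1 and does not accept ε.
  c? → new start has ε-edges to the inner start and to the new accept, so C = 2 + 1 = 3
  c?b → the left operand accepts ε, so the closure extends into the next operand (via the concat ε-link); C = 3 + 1 = 4
  (c?b)? → C = 1 (new start) + 4 (body) + 1 (new accept, via ε) = 6
  (c?b)?d → C = 6 + 1 = 7 (closure spills across the concat boundary because the left factor accepts ε)
  ((c?b)?d)* → new start has ε-edges to the inner start and to the new accept, so C = 2 + 7 = 9
  da → C equals the left operand's closure size = 1 (its accept is not ε-reachable, so the closure stops there)
  d|((c?b)?d)*|da → new start ε-reaches every alternative's start; at least one alternative accepts ε, so the union's new accept is reached too: C = 1 + 1 + 9 + 1 + 1 = 13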